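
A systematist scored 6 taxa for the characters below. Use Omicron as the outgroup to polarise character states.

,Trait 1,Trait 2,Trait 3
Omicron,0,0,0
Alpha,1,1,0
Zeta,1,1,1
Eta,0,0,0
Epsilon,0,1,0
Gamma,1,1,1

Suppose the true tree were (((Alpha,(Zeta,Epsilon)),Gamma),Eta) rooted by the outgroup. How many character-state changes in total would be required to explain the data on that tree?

Map each character onto (((Alpha,(Zeta,Epsilon)),Gamma),Eta) (rooted by Omicron) and count the minimum state changes it requires (Fitch parsimony):
Trait 1: 2; Trait 2: 1; Trait 3: 2.
Total tree length = 5.

5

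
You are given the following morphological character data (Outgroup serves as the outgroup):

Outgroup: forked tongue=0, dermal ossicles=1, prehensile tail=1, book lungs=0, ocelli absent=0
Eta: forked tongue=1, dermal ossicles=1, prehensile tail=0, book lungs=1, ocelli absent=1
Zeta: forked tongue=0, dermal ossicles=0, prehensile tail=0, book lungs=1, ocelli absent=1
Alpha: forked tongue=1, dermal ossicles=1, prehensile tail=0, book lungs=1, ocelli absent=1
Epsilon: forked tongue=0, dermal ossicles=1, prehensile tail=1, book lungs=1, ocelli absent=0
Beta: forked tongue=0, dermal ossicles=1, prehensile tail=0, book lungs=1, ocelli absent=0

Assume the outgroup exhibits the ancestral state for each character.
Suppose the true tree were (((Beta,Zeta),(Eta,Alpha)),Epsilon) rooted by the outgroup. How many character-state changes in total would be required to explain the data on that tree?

Map each character onto (((Beta,Zeta),(Eta,Alpha)),Epsilon) (rooted by Outgroup) and count the minimum state changes it requires (Fitch parsimony):
forked tongue: 1; dermal ossicles: 1; prehensile tail: 1; book lungs: 1; ocelli absent: 2.
Total tree length = 6.

6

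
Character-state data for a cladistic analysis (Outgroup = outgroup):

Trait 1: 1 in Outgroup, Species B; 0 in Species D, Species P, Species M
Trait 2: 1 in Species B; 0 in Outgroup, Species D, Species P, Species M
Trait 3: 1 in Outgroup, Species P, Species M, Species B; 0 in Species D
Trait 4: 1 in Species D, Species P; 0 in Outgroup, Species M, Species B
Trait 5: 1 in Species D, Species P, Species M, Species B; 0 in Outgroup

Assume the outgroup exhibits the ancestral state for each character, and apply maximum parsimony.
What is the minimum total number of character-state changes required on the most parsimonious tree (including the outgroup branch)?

5

Character polarity is set by the outgroup: the derived state is whichever differs from the outgroup's state, so for Trait 1, Trait 3 the derived state is '0', and for the remaining characters it is '1'.
Trait 1 (derived state '0') is shared by Species D, Species M, and Species P — a synapomorphy uniting that clade.
Trait 2: derived state '1' in Species B only — an autapomorphy, so it tells us nothing about relationships among taxa.
Trait 3: derived state '0' in Species D only — an autapomorphy, so it tells us nothing about relationships among taxa.
Trait 4 (derived state '1') is shared by Species D and Species P — a synapomorphy uniting that clade.
All ingroup taxa share the derived state '1' for Trait 5; it defines the ingroup but does not resolve relationships within it.
Most parsimonious ingroup topology: (((Species D,Species P),Species M),Species B).
Changes per character on this tree: Trait 1: 1; Trait 2: 1; Trait 3: 1; Trait 4: 1; Trait 5: 1.
Total = 5.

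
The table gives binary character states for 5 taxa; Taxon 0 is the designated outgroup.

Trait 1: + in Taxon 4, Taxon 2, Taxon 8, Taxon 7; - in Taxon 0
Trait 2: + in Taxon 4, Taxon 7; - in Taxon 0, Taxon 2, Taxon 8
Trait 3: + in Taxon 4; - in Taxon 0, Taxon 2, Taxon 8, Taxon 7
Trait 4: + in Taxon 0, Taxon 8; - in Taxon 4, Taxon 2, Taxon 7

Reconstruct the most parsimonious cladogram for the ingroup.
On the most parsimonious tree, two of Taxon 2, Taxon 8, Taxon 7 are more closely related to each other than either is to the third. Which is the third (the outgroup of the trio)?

Character polarity is set by the outgroup: the derived state is whichever differs from the outgroup's state, so for Trait 4 the derived state is '-', and for the remaining characters it is '+'.
Trait 1 (derived state '+') is shared by all ingroup taxa — unites the whole ingroup.
Trait 2: derived state '+' in Taxon 4 and Taxon 7 only — synapomorphy for {Taxon 4, Taxon 7}.
Trait 3 (derived state '+') is unique to Taxon 4 (autapomorphy; uninformative for grouping).
Trait 4 (derived state '-') is shared by Taxon 2, Taxon 4, and Taxon 7 — a synapomorphy uniting that clade.
Most parsimonious ingroup topology: (((Taxon 4,Taxon 7),Taxon 2),Taxon 8).
Taxon 7 and Taxon 2 share a more recent common ancestor with each other than either does with Taxon 8, so Taxon 8 is the least closely related of the three.

Taxon 8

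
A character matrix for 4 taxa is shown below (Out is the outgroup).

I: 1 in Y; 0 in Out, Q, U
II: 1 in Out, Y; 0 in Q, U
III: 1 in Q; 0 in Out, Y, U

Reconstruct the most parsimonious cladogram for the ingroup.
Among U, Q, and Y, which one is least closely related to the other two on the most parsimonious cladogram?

Y

Character polarity is set by the outgroup: the derived state is whichever differs from the outgroup's state, so for II the derived state is '0', and for the remaining characters it is '1'.
I (derived state '1') is unique to Y (autapomorphy; uninformative for grouping).
II: derived state '0' in Q and U only — synapomorphy for {Q, U}.
III: derived state '1' in Q only — an autapomorphy, so it tells us nothing about relationships among taxa.
Most parsimonious ingroup topology: ((Q,U),Y).
U and Q share a more recent common ancestor with each other than either does with Y, so Y is the least closely related of the three.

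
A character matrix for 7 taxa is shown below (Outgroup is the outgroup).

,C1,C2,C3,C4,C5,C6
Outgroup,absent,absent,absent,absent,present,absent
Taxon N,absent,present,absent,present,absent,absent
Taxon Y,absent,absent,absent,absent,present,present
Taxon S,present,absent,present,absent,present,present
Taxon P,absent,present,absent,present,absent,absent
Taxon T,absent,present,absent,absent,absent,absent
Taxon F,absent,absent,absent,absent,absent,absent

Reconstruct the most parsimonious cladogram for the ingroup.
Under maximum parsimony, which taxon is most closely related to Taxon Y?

Character polarity is set by the outgroup: the derived state is whichever differs from the outgroup's state, so for C5 the derived state is 'absent', and for the remaining characters it is 'present'.
C1 (derived state 'present') is unique to Taxon S (autapomorphy; uninformative for grouping).
Only Taxon N, Taxon P, and Taxon T show the derived state 'present' for C2, supporting them as a clade.
C3 (derived state 'present') is unique to Taxon S (autapomorphy; uninformative for grouping).
Only Taxon N and Taxon P show the derived state 'present' for C4, supporting them as a clade.
Only Taxon F, Taxon N, Taxon P, and Taxon T show the derived state 'absent' for C5, supporting them as a clade.
C6 (derived state 'present') is shared by Taxon S and Taxon Y — a synapomorphy uniting that clade.
Most parsimonious ingroup topology: ((((Taxon N,Taxon P),Taxon T),Taxon F),(Taxon Y,Taxon S)).
Taxon Y and Taxon S form a cherry on this tree, so they are sister taxa.

Taxon S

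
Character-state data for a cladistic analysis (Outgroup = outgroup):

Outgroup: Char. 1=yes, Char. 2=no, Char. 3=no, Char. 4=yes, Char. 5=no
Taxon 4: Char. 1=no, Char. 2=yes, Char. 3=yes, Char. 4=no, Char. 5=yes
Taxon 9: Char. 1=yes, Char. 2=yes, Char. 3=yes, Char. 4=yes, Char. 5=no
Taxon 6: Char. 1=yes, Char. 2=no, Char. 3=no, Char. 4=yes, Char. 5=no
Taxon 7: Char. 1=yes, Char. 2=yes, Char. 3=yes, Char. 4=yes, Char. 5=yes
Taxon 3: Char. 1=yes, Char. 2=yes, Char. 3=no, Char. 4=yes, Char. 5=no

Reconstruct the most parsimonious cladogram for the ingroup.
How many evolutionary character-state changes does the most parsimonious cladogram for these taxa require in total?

5

Character polarity is set by the outgroup: the derived state is whichever differs from the outgroup's state, so for Char. 1, Char. 4 the derived state is 'no', and for the remaining characters it is 'yes'.
Char. 1 (derived state 'no') is unique to Taxon 4 (autapomorphy; uninformative for grouping).
Char. 2 (derived state 'yes') is shared by Taxon 3, Taxon 4, Taxon 7, and Taxon 9 — a synapomorphy uniting that clade.
Only Taxon 4, Taxon 7, and Taxon 9 show the derived state 'yes' for Char. 3, supporting them as a clade.
Char. 4 (derived state 'no') is unique to Taxon 4 (autapomorphy; uninformative for grouping).
Char. 5: derived state 'yes' in Taxon 4 and Taxon 7 only — synapomorphy for {Taxon 4, Taxon 7}.
Most parsimonious ingroup topology: ((((Taxon 4,Taxon 7),Taxon 9),Taxon 3),Taxon 6).
Changes per character on this tree: Char. 1: 1; Char. 2: 1; Char. 3: 1; Char. 4: 1; Char. 5: 1.
Total = 5.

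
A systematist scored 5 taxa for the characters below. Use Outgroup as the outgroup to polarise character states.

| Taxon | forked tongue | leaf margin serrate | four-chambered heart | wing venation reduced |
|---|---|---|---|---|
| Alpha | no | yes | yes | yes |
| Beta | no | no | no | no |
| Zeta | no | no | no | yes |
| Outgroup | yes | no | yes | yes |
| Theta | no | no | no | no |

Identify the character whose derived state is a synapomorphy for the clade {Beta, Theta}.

wing venation reduced

Character polarity is set by the outgroup: the derived state is whichever differs from the outgroup's state, so for forked tongue, four-chambered heart, wing venation reduced the derived state is 'no', and for the remaining characters it is 'yes'.
forked tongue (derived state 'no') is shared by all ingroup taxa — unites the whole ingroup.
leaf margin serrate: derived state 'yes' in Alpha only — an autapomorphy, so it tells us nothing about relationships among taxa.
Only Beta, Theta, and Zeta show the derived state 'no' for four-chambered heart, supporting them as a clade.
wing venation reduced (derived state 'no') is shared by Beta and Theta — a synapomorphy uniting that clade.
Most parsimonious ingroup topology: (((Beta,Theta),Zeta),Alpha).
The clade {Beta, Theta} is supported by wing venation reduced: its derived state 'no' occurs in exactly those taxa and in no other taxon (including the outgroup).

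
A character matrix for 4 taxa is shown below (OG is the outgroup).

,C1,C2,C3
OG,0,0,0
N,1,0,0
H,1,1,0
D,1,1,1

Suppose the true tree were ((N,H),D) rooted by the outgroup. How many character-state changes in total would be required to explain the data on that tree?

Map each character onto ((N,H),D) (rooted by OG) and count the minimum state changes it requires (Fitch parsimony):
C1: 1; C2: 2; C3: 1.
Total tree length = 4.

4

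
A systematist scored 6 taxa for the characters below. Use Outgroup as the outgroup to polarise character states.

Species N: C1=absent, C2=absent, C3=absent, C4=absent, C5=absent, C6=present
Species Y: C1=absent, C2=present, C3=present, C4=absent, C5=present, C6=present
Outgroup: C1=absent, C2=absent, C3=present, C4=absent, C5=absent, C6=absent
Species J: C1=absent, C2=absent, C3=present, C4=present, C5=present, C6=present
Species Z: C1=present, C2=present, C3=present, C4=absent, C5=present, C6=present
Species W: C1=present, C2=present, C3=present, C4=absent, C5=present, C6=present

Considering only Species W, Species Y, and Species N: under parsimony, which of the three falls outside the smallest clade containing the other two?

Species N

Character polarity is set by the outgroup: the derived state is whichever differs from the outgroup's state, so for C3 the derived state is 'absent', and for the remaining characters it is 'present'.
C1 (derived state 'present') is shared by Species W and Species Z — a synapomorphy uniting that clade.
Only Species W, Species Y, and Species Z show the derived state 'present' for C2, supporting them as a clade.
C3: derived state 'absent' in Species N only — an autapomorphy, so it tells us nothing about relationships among taxa.
C4: derived state 'present' in Species J only — an autapomorphy, so it tells us nothing about relationships among taxa.
Only Species J, Species W, Species Y, and Species Z show the derived state 'present' for C5, supporting them as a clade.
All ingroup taxa share the derived state 'present' for C6; it defines the ingroup but does not resolve relationships within it.
Most parsimonious ingroup topology: ((Species J,((Species W,Species Z),Species Y)),Species N).
Species W and Species Y share a more recent common ancestor with each other than either does with Species N, so Species N is the least closely related of the three.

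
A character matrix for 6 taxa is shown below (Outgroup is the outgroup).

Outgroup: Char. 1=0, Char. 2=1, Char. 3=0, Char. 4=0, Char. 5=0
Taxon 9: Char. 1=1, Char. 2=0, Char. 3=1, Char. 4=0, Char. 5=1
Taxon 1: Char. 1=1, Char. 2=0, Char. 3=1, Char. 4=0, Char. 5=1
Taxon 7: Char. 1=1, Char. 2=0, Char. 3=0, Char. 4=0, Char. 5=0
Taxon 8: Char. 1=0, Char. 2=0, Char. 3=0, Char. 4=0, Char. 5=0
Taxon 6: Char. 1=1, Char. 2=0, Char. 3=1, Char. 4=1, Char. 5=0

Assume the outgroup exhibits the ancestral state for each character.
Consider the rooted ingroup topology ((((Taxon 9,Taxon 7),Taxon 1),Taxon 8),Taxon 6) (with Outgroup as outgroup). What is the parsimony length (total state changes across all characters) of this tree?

9

Map each character onto ((((Taxon 9,Taxon 7),Taxon 1),Taxon 8),Taxon 6) (rooted by Outgroup) and count the minimum state changes it requires (Fitch parsimony):
Char. 1: 2; Char. 2: 1; Char. 3: 3; Char. 4: 1; Char. 5: 2.
Total tree length = 9.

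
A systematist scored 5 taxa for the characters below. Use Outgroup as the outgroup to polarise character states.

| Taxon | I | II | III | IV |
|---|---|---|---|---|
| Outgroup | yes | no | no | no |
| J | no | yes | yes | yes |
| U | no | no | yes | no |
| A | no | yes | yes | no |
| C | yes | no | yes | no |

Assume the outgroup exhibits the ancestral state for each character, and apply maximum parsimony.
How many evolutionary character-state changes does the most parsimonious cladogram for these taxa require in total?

4

Character polarity is set by the outgroup: the derived state is whichever differs from the outgroup's state, so for I the derived state is 'no', and for the remaining characters it is 'yes'.
I (derived state 'no') is shared by A, J, and U — a synapomorphy uniting that clade.
II (derived state 'yes') is shared by A and J — a synapomorphy uniting that clade.
III (derived state 'yes') is shared by all ingroup taxa — unites the whole ingroup.
IV: derived state 'yes' in J only — an autapomorphy, so it tells us nothing about relationships among taxa.
Most parsimonious ingroup topology: (((J,A),U),C).
Changes per character on this tree: I: 1; II: 1; III: 1; IV: 1.
Total = 4.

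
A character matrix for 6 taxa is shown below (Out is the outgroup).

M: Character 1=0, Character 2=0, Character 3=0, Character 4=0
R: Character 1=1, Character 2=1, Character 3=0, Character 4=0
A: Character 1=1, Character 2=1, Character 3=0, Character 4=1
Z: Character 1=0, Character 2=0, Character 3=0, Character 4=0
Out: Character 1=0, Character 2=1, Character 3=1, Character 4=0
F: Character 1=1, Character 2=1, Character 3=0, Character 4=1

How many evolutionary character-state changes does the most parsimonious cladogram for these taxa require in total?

Character polarity is set by the outgroup: the derived state is whichever differs from the outgroup's state, so for Character 2, Character 3 the derived state is '0', and for the remaining characters it is '1'.
Only A, F, and R show the derived state '1' for Character 1, supporting them as a clade.
Character 2: derived state '0' in M and Z only — synapomorphy for {M, Z}.
All ingroup taxa share the derived state '0' for Character 3; it defines the ingroup but does not resolve relationships within it.
Character 4: derived state '1' in A and F only — synapomorphy for {A, F}.
Most parsimonious ingroup topology: ((Z,M),((A,F),R)).
Changes per character on this tree: Character 1: 1; Character 2: 1; Character 3: 1; Character 4: 1.
Total = 4.

4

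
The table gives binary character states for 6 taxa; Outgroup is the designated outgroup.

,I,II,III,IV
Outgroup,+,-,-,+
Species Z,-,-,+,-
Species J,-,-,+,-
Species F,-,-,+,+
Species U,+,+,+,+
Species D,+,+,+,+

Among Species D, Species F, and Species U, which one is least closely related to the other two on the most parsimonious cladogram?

Species F

Character polarity is set by the outgroup: the derived state is whichever differs from the outgroup's state, so for I, IV the derived state is '-', and for the remaining characters it is '+'.
I (derived state '-') is shared by Species F, Species J, and Species Z — a synapomorphy uniting that clade.
II: derived state '+' in Species D and Species U only — synapomorphy for {Species D, Species U}.
All ingroup taxa share the derived state '+' for III; it defines the ingroup but does not resolve relationships within it.
IV: derived state '-' in Species J and Species Z only — synapomorphy for {Species J, Species Z}.
Most parsimonious ingroup topology: (((Species Z,Species J),Species F),(Species U,Species D)).
Species D and Species U share a more recent common ancestor with each other than either does with Species F, so Species F is the least closely related of the three.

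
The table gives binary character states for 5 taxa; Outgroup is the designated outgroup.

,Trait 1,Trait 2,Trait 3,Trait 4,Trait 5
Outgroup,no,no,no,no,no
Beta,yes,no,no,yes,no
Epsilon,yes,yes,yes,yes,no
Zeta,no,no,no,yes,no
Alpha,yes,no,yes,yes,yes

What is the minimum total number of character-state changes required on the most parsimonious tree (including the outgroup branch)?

The outgroup has state 'no' for every character, so 'yes' is the derived state throughout.
Only Alpha, Beta, and Epsilon show the derived state 'yes' for Trait 1, supporting them as a clade.
Trait 2 (derived state 'yes') is unique to Epsilon (autapomorphy; uninformative for grouping).
Trait 3: derived state 'yes' in Alpha and Epsilon only — synapomorphy for {Alpha, Epsilon}.
Trait 4 (derived state 'yes') is shared by all ingroup taxa — unites the whole ingroup.
Trait 5: derived state 'yes' in Alpha only — an autapomorphy, so it tells us nothing about relationships among taxa.
Most parsimonious ingroup topology: ((Beta,(Epsilon,Alpha)),Zeta).
Changes per character on this tree: Trait 1: 1; Trait 2: 1; Trait 3: 1; Trait 4: 1; Trait 5: 1.
Total = 5.

5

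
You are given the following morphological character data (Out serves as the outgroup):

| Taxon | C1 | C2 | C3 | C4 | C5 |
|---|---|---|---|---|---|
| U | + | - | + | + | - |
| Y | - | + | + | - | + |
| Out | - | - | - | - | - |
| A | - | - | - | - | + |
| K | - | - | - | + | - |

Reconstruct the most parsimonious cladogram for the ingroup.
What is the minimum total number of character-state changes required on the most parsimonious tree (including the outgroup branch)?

The outgroup has state '-' for every character, so '+' is the derived state throughout.
C1: derived state '+' in U only — an autapomorphy, so it tells us nothing about relationships among taxa.
C2: derived state '+' in Y only — an autapomorphy, so it tells us nothing about relationships among taxa.
C3 (state '+') occurs in U and Y but conflicts with the nesting implied by the other characters — most parsimoniously interpreted as homoplasy.
C4: derived state '+' in K and U only — synapomorphy for {K, U}.
C5 (derived state '+') is shared by A and Y — a synapomorphy uniting that clade.
Most parsimonious ingroup topology: ((K,U),(A,Y)).
Changes per character on this tree: C1: 1; C2: 1; C3: 2; C4: 1; C5: 1.
Total = 6.

6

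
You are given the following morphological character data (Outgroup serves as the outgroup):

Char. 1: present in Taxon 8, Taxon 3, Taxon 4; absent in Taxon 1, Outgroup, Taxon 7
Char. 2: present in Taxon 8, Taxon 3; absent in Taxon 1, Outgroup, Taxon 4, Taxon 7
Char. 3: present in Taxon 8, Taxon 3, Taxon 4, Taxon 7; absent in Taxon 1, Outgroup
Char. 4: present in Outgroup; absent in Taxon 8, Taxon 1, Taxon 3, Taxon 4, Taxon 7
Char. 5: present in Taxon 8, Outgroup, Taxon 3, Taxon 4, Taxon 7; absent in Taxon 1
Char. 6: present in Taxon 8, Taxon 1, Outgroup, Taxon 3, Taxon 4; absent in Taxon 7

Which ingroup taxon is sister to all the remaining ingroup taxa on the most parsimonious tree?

Character polarity is set by the outgroup: the derived state is whichever differs from the outgroup's state, so for Char. 4, Char. 5, Char. 6 the derived state is 'absent', and for the remaining characters it is 'present'.
Char. 1: derived state 'present' in Taxon 3, Taxon 4, and Taxon 8 only — synapomorphy for {Taxon 3, Taxon 4, Taxon 8}.
Char. 2: derived state 'present' in Taxon 3 and Taxon 8 only — synapomorphy for {Taxon 3, Taxon 8}.
Only Taxon 3, Taxon 4, Taxon 7, and Taxon 8 show the derived state 'present' for Char. 3, supporting them as a clade.
Char. 4 (derived state 'absent') is shared by all ingroup taxa — unites the whole ingroup.
Char. 5 (derived state 'absent') is unique to Taxon 1 (autapomorphy; uninformative for grouping).
Char. 6 (derived state 'absent') is unique to Taxon 7 (autapomorphy; uninformative for grouping).
Most parsimonious ingroup topology: ((((Taxon 8,Taxon 3),Taxon 4),Taxon 7),Taxon 1).
Taxon 1 is sister to the clade containing all other ingroup taxa, so it is the earliest-diverging (most basal) ingroup lineage.

Taxon 1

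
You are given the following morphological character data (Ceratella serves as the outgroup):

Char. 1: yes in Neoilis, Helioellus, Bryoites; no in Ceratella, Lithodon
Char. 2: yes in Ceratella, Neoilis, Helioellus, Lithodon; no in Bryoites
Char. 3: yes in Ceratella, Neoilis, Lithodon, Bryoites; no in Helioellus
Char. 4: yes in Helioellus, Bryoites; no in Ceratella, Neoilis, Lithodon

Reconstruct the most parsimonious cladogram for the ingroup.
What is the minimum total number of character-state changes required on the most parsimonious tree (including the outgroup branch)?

4

Character polarity is set by the outgroup: the derived state is whichever differs from the outgroup's state, so for Char. 2, Char. 3 the derived state is 'no', and for the remaining characters it is 'yes'.
Char. 1 (derived state 'yes') is shared by Bryoites, Helioellus, and Neoilis — a synapomorphy uniting that clade.
Char. 2 (derived state 'no') is unique to Bryoites (autapomorphy; uninformative for grouping).
Char. 3: derived state 'no' in Helioellus only — an autapomorphy, so it tells us nothing about relationships among taxa.
Only Bryoites and Helioellus show the derived state 'yes' for Char. 4, supporting them as a clade.
Most parsimonious ingroup topology: ((Neoilis,(Helioellus,Bryoites)),Lithodon).
Changes per character on this tree: Char. 1: 1; Char. 2: 1; Char. 3: 1; Char. 4: 1.
Total = 4.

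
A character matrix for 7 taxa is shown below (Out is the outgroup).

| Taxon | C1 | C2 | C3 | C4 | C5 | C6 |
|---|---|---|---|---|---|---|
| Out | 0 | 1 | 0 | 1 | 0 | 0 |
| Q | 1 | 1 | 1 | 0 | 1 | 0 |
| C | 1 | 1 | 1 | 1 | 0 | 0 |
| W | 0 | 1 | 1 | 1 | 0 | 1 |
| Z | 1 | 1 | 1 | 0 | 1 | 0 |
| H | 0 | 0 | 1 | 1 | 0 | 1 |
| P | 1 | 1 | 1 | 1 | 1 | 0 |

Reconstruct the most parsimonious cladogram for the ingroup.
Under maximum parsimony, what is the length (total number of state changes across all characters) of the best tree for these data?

6

Character polarity is set by the outgroup: the derived state is whichever differs from the outgroup's state, so for C2, C4 the derived state is '0', and for the remaining characters it is '1'.
C1: derived state '1' in C, P, Q, and Z only — synapomorphy for {C, P, Q, Z}.
C2: derived state '0' in H only — an autapomorphy, so it tells us nothing about relationships among taxa.
C3 (derived state '1') is shared by all ingroup taxa — unites the whole ingroup.
C4 (derived state '0') is shared by Q and Z — a synapomorphy uniting that clade.
C5 (derived state '1') is shared by P, Q, and Z — a synapomorphy uniting that clade.
C6 (derived state '1') is shared by H and W — a synapomorphy uniting that clade.
Most parsimonious ingroup topology: ((((Q,Z),P),C),(W,H)).
Changes per character on this tree: C1: 1; C2: 1; C3: 1; C4: 1; C5: 1; C6: 1.
Total = 6.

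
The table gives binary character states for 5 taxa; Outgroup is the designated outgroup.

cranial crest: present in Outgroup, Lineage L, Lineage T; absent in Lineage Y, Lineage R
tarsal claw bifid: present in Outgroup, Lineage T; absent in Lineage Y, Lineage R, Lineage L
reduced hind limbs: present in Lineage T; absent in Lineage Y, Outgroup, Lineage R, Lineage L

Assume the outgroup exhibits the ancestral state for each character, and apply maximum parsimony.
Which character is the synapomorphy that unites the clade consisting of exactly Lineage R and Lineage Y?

Character polarity is set by the outgroup: the derived state is whichever differs from the outgroup's state, so for cranial crest, tarsal claw bifid the derived state is 'absent', and for the remaining characters it is 'present'.
cranial crest (derived state 'absent') is shared by Lineage R and Lineage Y — a synapomorphy uniting that clade.
tarsal claw bifid: derived state 'absent' in Lineage L, Lineage R, and Lineage Y only — synapomorphy for {Lineage L, Lineage R, Lineage Y}.
reduced hind limbs: derived state 'present' in Lineage T only — an autapomorphy, so it tells us nothing about relationships among taxa.
Most parsimonious ingroup topology: (((Lineage Y,Lineage R),Lineage L),Lineage T).
The clade {Lineage R, Lineage Y} is supported by cranial crest: its derived state 'absent' occurs in exactly those taxa and in no other taxon (including the outgroup).

cranial crest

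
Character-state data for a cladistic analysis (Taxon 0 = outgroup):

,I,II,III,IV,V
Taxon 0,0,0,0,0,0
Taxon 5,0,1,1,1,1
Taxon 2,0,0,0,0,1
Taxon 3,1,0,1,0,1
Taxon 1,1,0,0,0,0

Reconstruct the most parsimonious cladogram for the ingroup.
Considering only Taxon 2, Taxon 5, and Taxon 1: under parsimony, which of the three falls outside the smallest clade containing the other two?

Taxon 1

The outgroup has state '0' for every character, so '1' is the derived state throughout.
I groups Taxon 1 and Taxon 3, which is incompatible with the clades supported by the remaining characters; treating it as convergent (homoplasy) costs fewer steps than any alternative tree.
II (derived state '1') is unique to Taxon 5 (autapomorphy; uninformative for grouping).
Only Taxon 3 and Taxon 5 show the derived state '1' for III, supporting them as a clade.
IV: derived state '1' in Taxon 5 only — an autapomorphy, so it tells us nothing about relationships among taxa.
V: derived state '1' in Taxon 2, Taxon 3, and Taxon 5 only — synapomorphy for {Taxon 2, Taxon 3, Taxon 5}.
Most parsimonious ingroup topology: (((Taxon 5,Taxon 3),Taxon 2),Taxon 1).
Taxon 5 and Taxon 2 share a more recent common ancestor with each other than either does with Taxon 1, so Taxon 1 is the least closely related of the three.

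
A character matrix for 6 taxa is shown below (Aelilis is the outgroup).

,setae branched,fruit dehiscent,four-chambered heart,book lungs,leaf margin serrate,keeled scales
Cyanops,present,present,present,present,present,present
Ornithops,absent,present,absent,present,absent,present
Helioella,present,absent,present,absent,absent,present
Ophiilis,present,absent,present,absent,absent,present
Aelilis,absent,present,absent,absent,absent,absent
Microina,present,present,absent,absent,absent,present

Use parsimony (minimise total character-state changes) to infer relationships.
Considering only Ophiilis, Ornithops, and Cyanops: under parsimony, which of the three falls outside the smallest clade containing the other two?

Character polarity is set by the outgroup: the derived state is whichever differs from the outgroup's state, so for fruit dehiscent the derived state is 'absent', and for the remaining characters it is 'present'.
setae branched (derived state 'present') is shared by Cyanops, Helioella, Microina, and Ophiilis — a synapomorphy uniting that clade.
Only Helioella and Ophiilis show the derived state 'absent' for fruit dehiscent, supporting them as a clade.
four-chambered heart (derived state 'present') is shared by Cyanops, Helioella, and Ophiilis — a synapomorphy uniting that clade.
book lungs groups Cyanops and Ornithops, which is incompatible with the clades supported by the remaining characters; treating it as convergent (homoplasy) costs fewer steps than any alternative tree.
leaf margin serrate (derived state 'present') is unique to Cyanops (autapomorphy; uninformative for grouping).
All ingroup taxa share the derived state 'present' for keeled scales; it defines the ingroup but does not resolve relationships within it.
Most parsimonious ingroup topology: (Ornithops,((Cyanops,(Ophiilis,Helioella)),Microina)).
Cyanops and Ophiilis share a more recent common ancestor with each other than either does with Ornithops, so Ornithops is the least closely related of the three.

Ornithops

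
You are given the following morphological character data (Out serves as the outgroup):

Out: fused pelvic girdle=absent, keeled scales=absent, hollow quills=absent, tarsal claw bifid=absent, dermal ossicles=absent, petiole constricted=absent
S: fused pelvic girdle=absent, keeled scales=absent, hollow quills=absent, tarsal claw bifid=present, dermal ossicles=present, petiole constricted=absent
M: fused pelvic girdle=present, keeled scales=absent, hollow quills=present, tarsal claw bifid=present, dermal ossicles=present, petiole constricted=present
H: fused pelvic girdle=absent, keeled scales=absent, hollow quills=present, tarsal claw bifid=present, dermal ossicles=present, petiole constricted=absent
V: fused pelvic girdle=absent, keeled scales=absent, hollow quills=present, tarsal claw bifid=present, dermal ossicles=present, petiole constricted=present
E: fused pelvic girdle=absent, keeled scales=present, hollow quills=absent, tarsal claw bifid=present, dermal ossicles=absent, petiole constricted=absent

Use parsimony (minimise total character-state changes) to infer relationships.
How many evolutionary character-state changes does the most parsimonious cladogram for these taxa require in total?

6

The outgroup has state 'absent' for every character, so 'present' is the derived state throughout.
fused pelvic girdle: derived state 'present' in M only — an autapomorphy, so it tells us nothing about relationships among taxa.
keeled scales (derived state 'present') is unique to E (autapomorphy; uninformative for grouping).
Only H, M, and V show the derived state 'present' for hollow quills, supporting them as a clade.
All ingroup taxa share the derived state 'present' for tarsal claw bifid; it defines the ingroup but does not resolve relationships within it.
dermal ossicles: derived state 'present' in H, M, S, and V only — synapomorphy for {H, M, S, V}.
petiole constricted (derived state 'present') is shared by M and V — a synapomorphy uniting that clade.
Most parsimonious ingroup topology: ((S,((M,V),H)),E).
Changes per character on this tree: fused pelvic girdle: 1; keeled scales: 1; hollow quills: 1; tarsal claw bifid: 1; dermal ossicles: 1; petiole constricted: 1.
Total = 6.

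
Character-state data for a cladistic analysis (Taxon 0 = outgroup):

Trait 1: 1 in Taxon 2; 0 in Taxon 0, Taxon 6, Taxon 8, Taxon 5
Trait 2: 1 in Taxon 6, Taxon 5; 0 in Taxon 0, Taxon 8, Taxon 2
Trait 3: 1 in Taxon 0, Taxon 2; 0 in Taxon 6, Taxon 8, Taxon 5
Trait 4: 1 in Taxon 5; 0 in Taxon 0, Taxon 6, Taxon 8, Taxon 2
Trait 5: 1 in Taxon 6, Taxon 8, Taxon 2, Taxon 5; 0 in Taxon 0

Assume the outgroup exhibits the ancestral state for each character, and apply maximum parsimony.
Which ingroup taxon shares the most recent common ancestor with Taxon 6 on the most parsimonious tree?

Character polarity is set by the outgroup: the derived state is whichever differs from the outgroup's state, so for Trait 3 the derived state is '0', and for the remaining characters it is '1'.
Trait 1: derived state '1' in Taxon 2 only — an autapomorphy, so it tells us nothing about relationships among taxa.
Trait 2: derived state '1' in Taxon 5 and Taxon 6 only — synapomorphy for {Taxon 5, Taxon 6}.
Trait 3: derived state '0' in Taxon 5, Taxon 6, and Taxon 8 only — synapomorphy for {Taxon 5, Taxon 6, Taxon 8}.
Trait 4: derived state '1' in Taxon 5 only — an autapomorphy, so it tells us nothing about relationships among taxa.
All ingroup taxa share the derived state '1' for Trait 5; it defines the ingroup but does not resolve relationships within it.
Most parsimonious ingroup topology: (((Taxon 6,Taxon 5),Taxon 8),Taxon 2).
Taxon 6 and Taxon 5 form a cherry on this tree, so they are sister taxa.

Taxon 5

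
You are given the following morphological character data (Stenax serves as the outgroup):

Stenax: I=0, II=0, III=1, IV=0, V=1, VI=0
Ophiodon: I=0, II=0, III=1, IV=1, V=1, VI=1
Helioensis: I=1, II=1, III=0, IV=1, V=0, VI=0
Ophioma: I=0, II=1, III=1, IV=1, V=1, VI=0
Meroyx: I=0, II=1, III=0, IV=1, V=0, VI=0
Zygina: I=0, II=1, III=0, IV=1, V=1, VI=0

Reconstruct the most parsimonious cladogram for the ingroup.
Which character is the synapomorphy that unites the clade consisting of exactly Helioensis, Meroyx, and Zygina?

III

Character polarity is set by the outgroup: the derived state is whichever differs from the outgroup's state, so for III, V the derived state is '0', and for the remaining characters it is '1'.
I (derived state '1') is unique to Helioensis (autapomorphy; uninformative for grouping).
II (derived state '1') is shared by Helioensis, Meroyx, Ophioma, and Zygina — a synapomorphy uniting that clade.
III (derived state '0') is shared by Helioensis, Meroyx, and Zygina — a synapomorphy uniting that clade.
IV (derived state '1') is shared by all ingroup taxa — unites the whole ingroup.
Only Helioensis and Meroyx show the derived state '0' for V, supporting them as a clade.
VI: derived state '1' in Ophiodon only — an autapomorphy, so it tells us nothing about relationships among taxa.
Most parsimonious ingroup topology: (Ophiodon,(((Helioensis,Meroyx),Zygina),Ophioma)).
The clade {Helioensis, Meroyx, Zygina} is supported by III: its derived state '0' occurs in exactly those taxa and in no other taxon (including the outgroup).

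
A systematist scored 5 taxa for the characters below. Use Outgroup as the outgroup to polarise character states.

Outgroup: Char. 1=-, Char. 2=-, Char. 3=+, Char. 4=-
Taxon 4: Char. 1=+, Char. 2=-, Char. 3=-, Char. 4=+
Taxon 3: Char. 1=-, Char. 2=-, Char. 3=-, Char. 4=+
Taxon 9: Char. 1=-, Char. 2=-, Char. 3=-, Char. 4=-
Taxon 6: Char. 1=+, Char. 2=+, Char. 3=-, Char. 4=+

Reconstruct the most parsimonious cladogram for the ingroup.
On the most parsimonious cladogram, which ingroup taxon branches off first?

Character polarity is set by the outgroup: the derived state is whichever differs from the outgroup's state, so for Char. 3 the derived state is '-', and for the remaining characters it is '+'.
Char. 1 (derived state '+') is shared by Taxon 4 and Taxon 6 — a synapomorphy uniting that clade.
Char. 2 (derived state '+') is unique to Taxon 6 (autapomorphy; uninformative for grouping).
Char. 3 (derived state '-') is shared by all ingroup taxa — unites the whole ingroup.
Char. 4: derived state '+' in Taxon 3, Taxon 4, and Taxon 6 only — synapomorphy for {Taxon 3, Taxon 4, Taxon 6}.
Most parsimonious ingroup topology: (((Taxon 4,Taxon 6),Taxon 3),Taxon 9).
Taxon 9 is sister to the clade containing all other ingroup taxa, so it is the earliest-diverging (most basal) ingroup lineage.

Taxon 9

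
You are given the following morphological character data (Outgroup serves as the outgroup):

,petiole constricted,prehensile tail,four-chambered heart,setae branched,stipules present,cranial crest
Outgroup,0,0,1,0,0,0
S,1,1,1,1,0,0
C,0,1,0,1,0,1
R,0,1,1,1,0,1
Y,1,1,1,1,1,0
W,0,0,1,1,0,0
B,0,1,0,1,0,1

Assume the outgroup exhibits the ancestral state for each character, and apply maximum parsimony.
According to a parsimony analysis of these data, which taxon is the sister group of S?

Character polarity is set by the outgroup: the derived state is whichever differs from the outgroup's state, so for four-chambered heart the derived state is '0', and for the remaining characters it is '1'.
Only S and Y show the derived state '1' for petiole constricted, supporting them as a clade.
Only B, C, R, S, and Y show the derived state '1' for prehensile tail, supporting them as a clade.
four-chambered heart (derived state '0') is shared by B and C — a synapomorphy uniting that clade.
setae branched (derived state '1') is shared by all ingroup taxa — unites the whole ingroup.
stipules present: derived state '1' in Y only — an autapomorphy, so it tells us nothing about relationships among taxa.
cranial crest (derived state '1') is shared by B, C, and R — a synapomorphy uniting that clade.
Most parsimonious ingroup topology: (((S,Y),((C,B),R)),W).
S and Y form a cherry on this tree, so they are sister taxa.

Y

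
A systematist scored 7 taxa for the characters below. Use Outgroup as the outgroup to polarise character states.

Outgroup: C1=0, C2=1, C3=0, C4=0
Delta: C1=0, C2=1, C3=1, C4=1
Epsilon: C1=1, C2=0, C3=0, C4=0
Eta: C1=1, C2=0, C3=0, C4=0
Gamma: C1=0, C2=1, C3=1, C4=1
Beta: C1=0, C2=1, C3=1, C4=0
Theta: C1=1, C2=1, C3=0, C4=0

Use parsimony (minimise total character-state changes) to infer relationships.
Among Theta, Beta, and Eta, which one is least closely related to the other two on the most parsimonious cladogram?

Character polarity is set by the outgroup: the derived state is whichever differs from the outgroup's state, so for C2 the derived state is '0', and for the remaining characters it is '1'.
C1: derived state '1' in Epsilon, Eta, and Theta only — synapomorphy for {Epsilon, Eta, Theta}.
C2: derived state '0' in Epsilon and Eta only — synapomorphy for {Epsilon, Eta}.
Only Beta, Delta, and Gamma show the derived state '1' for C3, supporting them as a clade.
Only Delta and Gamma show the derived state '1' for C4, supporting them as a clade.
Most parsimonious ingroup topology: (((Delta,Gamma),Beta),((Epsilon,Eta),Theta)).
Theta and Eta share a more recent common ancestor with each other than either does with Beta, so Beta is the least closely related of the three.

Beta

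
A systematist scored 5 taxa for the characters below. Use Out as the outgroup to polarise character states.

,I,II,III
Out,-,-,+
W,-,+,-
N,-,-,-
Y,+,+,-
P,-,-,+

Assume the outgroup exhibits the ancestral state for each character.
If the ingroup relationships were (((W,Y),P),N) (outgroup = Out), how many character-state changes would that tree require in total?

4

Map each character onto (((W,Y),P),N) (rooted by Out) and count the minimum state changes it requires (Fitch parsimony):
I: 1; II: 1; III: 2.
Total tree length = 4.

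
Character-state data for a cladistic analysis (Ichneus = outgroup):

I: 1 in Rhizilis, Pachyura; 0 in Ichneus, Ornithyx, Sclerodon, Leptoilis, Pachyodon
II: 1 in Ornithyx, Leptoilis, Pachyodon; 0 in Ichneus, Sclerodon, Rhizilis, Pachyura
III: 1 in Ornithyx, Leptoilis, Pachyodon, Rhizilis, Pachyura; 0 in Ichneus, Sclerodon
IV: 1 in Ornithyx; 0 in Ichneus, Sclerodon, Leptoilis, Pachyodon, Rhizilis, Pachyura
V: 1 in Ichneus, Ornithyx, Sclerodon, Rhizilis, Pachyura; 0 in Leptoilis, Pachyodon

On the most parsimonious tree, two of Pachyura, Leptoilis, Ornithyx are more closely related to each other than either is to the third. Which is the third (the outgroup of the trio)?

Character polarity is set by the outgroup: the derived state is whichever differs from the outgroup's state, so for V the derived state is '0', and for the remaining characters it is '1'.
I (derived state '1') is shared by Pachyura and Rhizilis — a synapomorphy uniting that clade.
Only Leptoilis, Ornithyx, and Pachyodon show the derived state '1' for II, supporting them as a clade.
III: derived state '1' in Leptoilis, Ornithyx, Pachyodon, Pachyura, and Rhizilis only — synapomorphy for {Leptoilis, Ornithyx, Pachyodon, Pachyura, Rhizilis}.
IV (derived state '1') is unique to Ornithyx (autapomorphy; uninformative for grouping).
V: derived state '0' in Leptoilis and Pachyodon only — synapomorphy for {Leptoilis, Pachyodon}.
Most parsimonious ingroup topology: (((Ornithyx,(Leptoilis,Pachyodon)),(Rhizilis,Pachyura)),Sclerodon).
Ornithyx and Leptoilis share a more recent common ancestor with each other than either does with Pachyura, so Pachyura is the least closely related of the three.

Pachyura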